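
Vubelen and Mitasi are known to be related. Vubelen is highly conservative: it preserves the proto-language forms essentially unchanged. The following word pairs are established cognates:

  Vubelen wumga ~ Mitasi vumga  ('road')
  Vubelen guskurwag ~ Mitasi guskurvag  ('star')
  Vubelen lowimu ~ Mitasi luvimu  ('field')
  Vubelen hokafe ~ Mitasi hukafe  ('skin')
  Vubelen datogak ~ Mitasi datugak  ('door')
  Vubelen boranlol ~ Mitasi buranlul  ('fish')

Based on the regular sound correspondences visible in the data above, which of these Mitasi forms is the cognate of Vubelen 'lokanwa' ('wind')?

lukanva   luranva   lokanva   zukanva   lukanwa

lowimu ~ luvimu, hokafe ~ hukafe — Vubelen o corresponds to Mitasi u after a consonant, before a consonant other than r, m, n, p, b, f, v.
guskurwag ~ guskurvag — Vubelen w corresponds to Mitasi v after a consonant, before a back vowel.
Applying these to Vubelen 'lokanwa':
  lokanwa → lukanwa   (o→u after a consonant, before a consonant other than r, m, n, p, b, f, v)
  lukanwa → lukanva   (w→v after a consonant, before a back vowel)
So the Mitasi cognate is 'lukanva'.

lukanva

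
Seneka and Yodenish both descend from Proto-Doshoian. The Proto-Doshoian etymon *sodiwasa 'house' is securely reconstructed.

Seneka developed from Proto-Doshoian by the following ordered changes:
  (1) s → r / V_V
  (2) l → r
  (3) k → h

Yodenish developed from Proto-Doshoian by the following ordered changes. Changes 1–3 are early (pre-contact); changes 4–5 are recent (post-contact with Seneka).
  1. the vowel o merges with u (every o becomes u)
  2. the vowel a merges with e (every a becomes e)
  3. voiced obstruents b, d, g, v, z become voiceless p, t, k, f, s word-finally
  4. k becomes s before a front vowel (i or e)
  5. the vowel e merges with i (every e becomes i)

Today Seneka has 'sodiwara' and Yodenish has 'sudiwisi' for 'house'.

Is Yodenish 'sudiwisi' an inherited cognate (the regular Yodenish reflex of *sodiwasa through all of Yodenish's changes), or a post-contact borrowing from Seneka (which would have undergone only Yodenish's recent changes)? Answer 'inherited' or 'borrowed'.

If inherited, *sodiwasa would pass through all of Yodenish's changes:
Yodenish: start from *sodiwasa.
  rule 1 (vowel merger): sodiwasa → sudiwasa
  rule 2 (vowel merger): sudiwasa → sudiwese
  rule 3: no change — sudiwese
  rule 4: no change — sudiwese
  rule 5 (vowel merger): sudiwese → sudiwisi
  ⇒ Yodenish sudiwisi
If borrowed from Seneka 'sodiwara' after the early changes, it would undergo only the recent ones:
  rule 4 (palatalisation): no change (sodiwara)
  rule 5 (vowel merger): no change (sodiwara)
  ⇒ as a loan: sodiwara
Yodenish 'sudiwisi' matches the inherited outcome exactly, so it is an inherited cognate, not a loan.

inherited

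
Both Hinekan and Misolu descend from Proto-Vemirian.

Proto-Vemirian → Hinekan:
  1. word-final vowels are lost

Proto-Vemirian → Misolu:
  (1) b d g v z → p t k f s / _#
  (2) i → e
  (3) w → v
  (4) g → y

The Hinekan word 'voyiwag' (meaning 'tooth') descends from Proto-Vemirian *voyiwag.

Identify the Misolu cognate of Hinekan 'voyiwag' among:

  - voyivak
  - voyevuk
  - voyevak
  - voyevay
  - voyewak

voyevak

Misolu: *voyiwag > voyiwak > voyewak > voyevak  (by final devoicing, vowel merger, unconditioned shift)
The other candidates each miss or misapply at least one Misolu change.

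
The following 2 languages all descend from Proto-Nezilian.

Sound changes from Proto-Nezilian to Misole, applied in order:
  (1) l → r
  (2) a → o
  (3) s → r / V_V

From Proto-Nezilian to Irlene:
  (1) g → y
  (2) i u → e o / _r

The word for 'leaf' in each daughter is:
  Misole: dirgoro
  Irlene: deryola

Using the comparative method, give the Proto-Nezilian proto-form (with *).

*dirgola

Position 4: Misole has g, Irlene has y. Misole preserves g here (none of its changes turn any other segment into g), so the proto-segment is *g.
Position 6: Misole has r, Irlene has l. Irlene preserves l here (none of its changes turn any other segment into l), so the proto-segment is *l.
Position 7: Misole has o, Irlene has a. Irlene preserves a here (none of its changes turn any other segment into a), so the proto-segment is *a.
Continuing position by position gives *dirgola; check it forward:
Misole: *dirgola
  dirgola → dirgora   [unconditioned shift]
  dirgora → dirgoro   [vowel merger]
  dirgoro (rule 3 does not apply)
  giving Misole dirgoro.
Irlene: start from *dirgola.
  rule 1 (unconditioned shift): dirgola → diryola
  rule 2 (pre-rhotic lowering): diryola → deryola
  ⇒ Irlene deryola
Only *dirgola yields all of Misole dirgoro, Irlene deryola.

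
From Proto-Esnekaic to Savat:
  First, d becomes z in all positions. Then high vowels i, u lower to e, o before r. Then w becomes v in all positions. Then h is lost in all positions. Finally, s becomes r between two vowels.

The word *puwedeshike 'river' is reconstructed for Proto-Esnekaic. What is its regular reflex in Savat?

Savat: *puwedeshike > puwezeshike > puvezeshike > puvezesike > puvezerike  (by unconditioned shift, unconditioned shift, h-loss, rhotacism)

puvezerike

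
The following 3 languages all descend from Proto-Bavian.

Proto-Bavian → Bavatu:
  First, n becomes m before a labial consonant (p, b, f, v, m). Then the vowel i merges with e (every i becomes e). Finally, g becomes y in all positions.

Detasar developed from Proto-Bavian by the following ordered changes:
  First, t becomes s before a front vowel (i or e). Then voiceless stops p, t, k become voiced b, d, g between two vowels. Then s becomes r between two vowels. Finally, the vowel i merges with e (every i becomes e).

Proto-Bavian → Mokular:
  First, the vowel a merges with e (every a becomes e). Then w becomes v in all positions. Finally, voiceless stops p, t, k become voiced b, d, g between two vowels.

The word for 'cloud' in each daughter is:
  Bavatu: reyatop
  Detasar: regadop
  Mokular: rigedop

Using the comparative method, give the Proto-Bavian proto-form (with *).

Position 4: Bavatu has a, Detasar has a, Mokular has e. Bavatu preserves a here (none of its changes turn any other segment into a), so the proto-segment is *a.
Position 5: Bavatu has t, Detasar has d, Mokular has d. Bavatu preserves t here (none of its changes turn any other segment into t), so the proto-segment is *t.
Position 2: Bavatu has e, Detasar has e, Mokular has i. Mokular preserves i here (none of its changes turn any other segment into i), so the proto-segment is *i.
This points to *rigatop. Verify forward in each daughter:
Bavatu: *rigatop > regatop > reyatop  (by vowel merger, unconditioned shift)
Detasar: *rigatop
  rigatop (rule 1 does not apply)
  rigatop → rigadop   [intervocalic voicing]
  rigadop (rule 3 does not apply)
  rigadop → regadop   [vowel merger]
  giving Detasar regadop.
Mokular: start from *rigatop.
  rule 1 (vowel merger): rigatop → rigetop
  rule 2: no change — rigetop
  rule 3 (intervocalic voicing): rigetop → rigedop
  ⇒ Mokular rigedop
Only *rigatop yields all of Bavatu reyatop, Detasar regadop, Mokular rigedop.

*rigatop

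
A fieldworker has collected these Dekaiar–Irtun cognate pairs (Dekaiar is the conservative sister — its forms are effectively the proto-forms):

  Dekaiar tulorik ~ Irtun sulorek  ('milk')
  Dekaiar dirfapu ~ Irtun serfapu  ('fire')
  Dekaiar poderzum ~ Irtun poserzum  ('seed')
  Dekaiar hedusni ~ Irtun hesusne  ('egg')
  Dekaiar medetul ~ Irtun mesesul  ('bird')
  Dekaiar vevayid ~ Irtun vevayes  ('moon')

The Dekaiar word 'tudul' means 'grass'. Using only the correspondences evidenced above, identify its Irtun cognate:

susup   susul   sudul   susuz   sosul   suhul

susul

tulorik ~ sulorek — Dekaiar t corresponds to Irtun s word-initially before a back vowel.
hedusni ~ hesusne — Dekaiar d corresponds to Irtun s between vowels (before a back vowel).
Applying these to Dekaiar 'tudul':
  tudul → sudul   (t→s word-initially before a back vowel)
  sudul → susul   (d→s between vowels (before a back vowel))
So the Irtun cognate is 'susul'.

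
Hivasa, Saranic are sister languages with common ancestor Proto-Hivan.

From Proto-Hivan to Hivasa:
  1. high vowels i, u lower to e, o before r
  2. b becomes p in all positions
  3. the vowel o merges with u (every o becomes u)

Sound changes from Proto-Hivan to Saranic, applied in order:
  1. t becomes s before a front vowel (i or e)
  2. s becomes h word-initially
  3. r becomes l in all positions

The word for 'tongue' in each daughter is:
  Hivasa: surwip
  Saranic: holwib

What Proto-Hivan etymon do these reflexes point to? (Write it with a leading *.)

Position 6: Hivasa has p, Saranic has b. Saranic preserves b here (none of its changes turn any other segment into b), so the proto-segment is *b.
Position 1: Hivasa has s, Saranic has h. Hivasa preserves s here (none of its changes turn any other segment into s), so the proto-segment is *s.
Position 3: Hivasa has r, Saranic has l. Hivasa preserves r here (none of its changes turn any other segment into r), so the proto-segment is *r.
Continuing position by position gives *sorwib; check it forward:
Hivasa: *sorwib
  sorwib (rule 1 does not apply)
  sorwib → sorwip   [unconditioned shift]
  sorwip → surwip   [vowel merger]
  giving Hivasa surwip.
Saranic: start from *sorwib.
  rule 1: no change — sorwib
  rule 2 (debuccalisation): sorwib → horwib
  rule 3 (unconditioned shift): horwib → holwib
  ⇒ Saranic holwib
*sorwib is the unique common source.

*sorwib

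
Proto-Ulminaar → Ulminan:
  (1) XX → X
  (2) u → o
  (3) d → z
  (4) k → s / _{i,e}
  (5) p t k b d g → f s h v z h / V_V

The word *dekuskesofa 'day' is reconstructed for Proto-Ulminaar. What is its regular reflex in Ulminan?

Ulminan: *dekuskesofa
  dekuskesofa (rule 1 does not apply)
  dekuskesofa → dekoskesofa   [vowel merger]
  dekoskesofa → zekoskesofa   [unconditioned shift]
  zekoskesofa → zekossesofa   [palatalisation]
  zekossesofa → zehossesofa   [intervocalic lenition]
  giving Ulminan zehossesofa.

zehossesofa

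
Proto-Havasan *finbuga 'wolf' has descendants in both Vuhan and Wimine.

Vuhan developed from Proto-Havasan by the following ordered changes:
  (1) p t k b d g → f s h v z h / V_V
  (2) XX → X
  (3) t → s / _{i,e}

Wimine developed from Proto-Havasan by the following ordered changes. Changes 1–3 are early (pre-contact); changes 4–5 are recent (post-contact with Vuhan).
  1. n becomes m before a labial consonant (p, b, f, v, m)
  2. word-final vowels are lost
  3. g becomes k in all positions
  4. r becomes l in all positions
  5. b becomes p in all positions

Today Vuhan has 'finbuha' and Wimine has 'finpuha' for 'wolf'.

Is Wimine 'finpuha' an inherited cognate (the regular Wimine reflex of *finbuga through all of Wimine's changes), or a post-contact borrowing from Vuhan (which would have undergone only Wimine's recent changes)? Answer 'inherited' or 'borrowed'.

If inherited, *finbuga would pass through all of Wimine's changes:
Wimine: start from *finbuga.
  rule 1 (nasal place assimilation): finbuga → fimbuga
  rule 2 (apocope): fimbuga → fimbug
  rule 3 (unconditioned shift): fimbug → fimbuk
  rule 4: no change — fimbuk
  rule 5 (unconditioned shift): fimbuk → fimpuk
  ⇒ Wimine fimpuk
If borrowed from Vuhan 'finbuha' after the early changes, it would undergo only the recent ones:
  rule 4 (unconditioned shift): no change (finbuha)
  rule 5 (unconditioned shift): finbuha → finpuha
  ⇒ as a loan: finpuha
Wimine 'finpuha' matches the loan outcome 'finpuha', not the inherited 'fimpuk' — it skipped the early Wimine changes, so it was borrowed from Vuhan.

borrowed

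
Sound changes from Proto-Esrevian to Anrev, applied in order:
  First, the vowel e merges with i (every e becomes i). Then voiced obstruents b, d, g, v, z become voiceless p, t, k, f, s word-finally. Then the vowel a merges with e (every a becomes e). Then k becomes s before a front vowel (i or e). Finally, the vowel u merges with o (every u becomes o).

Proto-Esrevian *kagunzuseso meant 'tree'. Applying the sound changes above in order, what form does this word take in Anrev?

Anrev: *kagunzuseso > kagunzusiso > kegunzusiso > segunzusiso > segonzosiso  (by vowel merger, vowel merger, palatalisation, vowel merger)

segonzosiso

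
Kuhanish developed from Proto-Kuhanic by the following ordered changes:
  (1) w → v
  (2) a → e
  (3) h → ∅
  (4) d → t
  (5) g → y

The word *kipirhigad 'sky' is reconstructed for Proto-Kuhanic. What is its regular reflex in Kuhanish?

Kuhanish: *kipirhigad > kipirhiged > kipiriged > kipiriget > kipiriyet  (by vowel merger, h-loss, unconditioned shift, unconditioned shift)

kipiriyet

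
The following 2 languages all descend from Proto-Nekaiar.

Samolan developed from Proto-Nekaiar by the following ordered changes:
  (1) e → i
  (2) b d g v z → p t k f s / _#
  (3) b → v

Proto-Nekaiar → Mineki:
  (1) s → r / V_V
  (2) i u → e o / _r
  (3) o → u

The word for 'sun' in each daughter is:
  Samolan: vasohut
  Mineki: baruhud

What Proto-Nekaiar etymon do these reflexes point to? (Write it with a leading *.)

*basohud

Position 7: Samolan has t, Mineki has d. Mineki preserves d here (none of its changes turn any other segment into d), so the proto-segment is *d.
Position 4: Samolan has o, Mineki has u. Samolan preserves o here (none of its changes turn any other segment into o), so the proto-segment is *o.
Continuing position by position gives *basohud; check it forward:
Samolan: *basohud
  basohud (rule 1 does not apply)
  basohud → basohut   [final devoicing]
  basohut → vasohut   [unconditioned shift]
  giving Samolan vasohut.
Mineki: start from *basohud.
  rule 1 (rhotacism): basohud → barohud
  rule 2: no change — barohud
  rule 3 (vowel merger): barohud → baruhud
  ⇒ Mineki baruhud
*basohud is the unique common source.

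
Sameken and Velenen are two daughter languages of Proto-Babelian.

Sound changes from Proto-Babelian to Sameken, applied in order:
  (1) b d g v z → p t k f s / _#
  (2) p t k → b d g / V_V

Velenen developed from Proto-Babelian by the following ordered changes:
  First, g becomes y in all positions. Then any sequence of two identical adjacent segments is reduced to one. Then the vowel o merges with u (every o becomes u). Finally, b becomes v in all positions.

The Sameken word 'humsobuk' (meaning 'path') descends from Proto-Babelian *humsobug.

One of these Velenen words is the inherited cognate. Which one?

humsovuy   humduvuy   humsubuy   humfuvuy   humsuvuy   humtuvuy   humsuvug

humsuvuy

Velenen: *humsobug > humsobuy > humsubuy > humsuvuy  (by unconditioned shift, vowel merger, unconditioned shift)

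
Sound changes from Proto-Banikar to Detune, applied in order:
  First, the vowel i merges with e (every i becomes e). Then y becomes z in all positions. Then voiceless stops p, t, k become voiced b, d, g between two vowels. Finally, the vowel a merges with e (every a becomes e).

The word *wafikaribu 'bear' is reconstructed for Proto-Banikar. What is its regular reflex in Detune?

wefegerebu

Detune: *wafikaribu > wafekarebu > wafegarebu > wefegerebu  (by vowel merger, intervocalic voicing, vowel merger)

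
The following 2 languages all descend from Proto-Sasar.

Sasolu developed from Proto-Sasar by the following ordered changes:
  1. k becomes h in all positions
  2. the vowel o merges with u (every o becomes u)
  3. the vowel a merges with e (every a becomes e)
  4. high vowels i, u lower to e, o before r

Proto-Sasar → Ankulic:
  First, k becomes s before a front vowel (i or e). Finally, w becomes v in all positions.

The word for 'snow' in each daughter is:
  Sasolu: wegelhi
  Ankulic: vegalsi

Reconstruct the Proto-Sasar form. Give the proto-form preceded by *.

*wegalki

Position 6: Sasolu has h, Ankulic has s. Taking the neighbouring segments as reconstructed: Sasolu h could go back to *k or *h; Ankulic s could go back to *k or *s — the one source consistent with every daughter is *k.
Position 4: Sasolu has e, Ankulic has a. Ankulic preserves a here (none of its changes turn any other segment into a), so the proto-segment is *a.
Continuing position by position gives *wegalki; check it forward:
Sasolu: start from *wegalki.
  rule 1 (unconditioned shift): wegalki → wegalhi
  rule 2: no change — wegalhi
  rule 3 (vowel merger): wegalhi → wegelhi
  rule 4: no change — wegelhi
  ⇒ Sasolu wegelhi
Ankulic: *wegalki
  wegalki → wegalsi   [palatalisation]
  wegalsi → vegalsi   [unconditioned shift]
  giving Ankulic vegalsi.
No other proto-form is consistent with every reflex, so the reconstruction is *wegalki.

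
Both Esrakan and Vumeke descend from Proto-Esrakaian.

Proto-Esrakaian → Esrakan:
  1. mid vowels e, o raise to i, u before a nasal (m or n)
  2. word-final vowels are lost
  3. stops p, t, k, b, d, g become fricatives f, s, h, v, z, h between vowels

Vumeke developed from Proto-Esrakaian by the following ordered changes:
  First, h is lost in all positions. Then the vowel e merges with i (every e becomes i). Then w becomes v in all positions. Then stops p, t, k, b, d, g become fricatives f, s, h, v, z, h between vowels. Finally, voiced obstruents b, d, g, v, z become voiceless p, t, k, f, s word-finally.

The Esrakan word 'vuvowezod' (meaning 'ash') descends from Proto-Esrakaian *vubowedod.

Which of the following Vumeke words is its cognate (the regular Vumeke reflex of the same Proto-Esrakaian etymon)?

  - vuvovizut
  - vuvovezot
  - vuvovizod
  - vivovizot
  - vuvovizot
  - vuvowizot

Vumeke: *vubowedod > vubowidod > vubovidod > vuvovizod > vuvovizot  (by vowel merger, unconditioned shift, intervocalic lenition, final devoicing)
The other candidates each miss or misapply at least one Vumeke change.

vuvovizot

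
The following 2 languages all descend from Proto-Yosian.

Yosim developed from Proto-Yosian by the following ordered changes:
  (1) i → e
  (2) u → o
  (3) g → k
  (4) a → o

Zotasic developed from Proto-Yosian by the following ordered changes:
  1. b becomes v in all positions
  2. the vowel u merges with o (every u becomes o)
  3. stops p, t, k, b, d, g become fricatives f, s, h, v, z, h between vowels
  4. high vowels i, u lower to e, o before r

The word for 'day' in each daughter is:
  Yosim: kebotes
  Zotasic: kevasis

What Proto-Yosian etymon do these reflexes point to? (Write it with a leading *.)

*kebatis

Position 3: Yosim has b, Zotasic has v. Yosim preserves b here (none of its changes turn any other segment into b), so the proto-segment is *b.
Position 5: Yosim has t, Zotasic has s. Yosim preserves t here (none of its changes turn any other segment into t), so the proto-segment is *t.
Position 4: Yosim has o, Zotasic has a. Zotasic preserves a here (none of its changes turn any other segment into a), so the proto-segment is *a.
Continuing position by position gives *kebatis; check it forward:
Yosim: *kebatis > kebates > kebotes  (by vowel merger, vowel merger)
Zotasic: *kebatis
  kebatis → kevatis   [unconditioned shift]
  kevatis (rule 2 does not apply)
  kevatis → kevasis   [intervocalic lenition]
  kevasis (rule 4 does not apply)
  giving Zotasic kevasis.
No other proto-form is consistent with every reflex, so the reconstruction is *kebatis.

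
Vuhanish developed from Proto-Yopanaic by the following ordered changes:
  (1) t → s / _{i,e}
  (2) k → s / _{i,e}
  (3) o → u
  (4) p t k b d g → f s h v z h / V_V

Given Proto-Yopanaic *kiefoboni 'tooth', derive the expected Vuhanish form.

Vuhanish: *kiefoboni > siefoboni > siefubuni > siefuvuni  (by palatalisation, vowel merger, intervocalic lenition)

siefuvuni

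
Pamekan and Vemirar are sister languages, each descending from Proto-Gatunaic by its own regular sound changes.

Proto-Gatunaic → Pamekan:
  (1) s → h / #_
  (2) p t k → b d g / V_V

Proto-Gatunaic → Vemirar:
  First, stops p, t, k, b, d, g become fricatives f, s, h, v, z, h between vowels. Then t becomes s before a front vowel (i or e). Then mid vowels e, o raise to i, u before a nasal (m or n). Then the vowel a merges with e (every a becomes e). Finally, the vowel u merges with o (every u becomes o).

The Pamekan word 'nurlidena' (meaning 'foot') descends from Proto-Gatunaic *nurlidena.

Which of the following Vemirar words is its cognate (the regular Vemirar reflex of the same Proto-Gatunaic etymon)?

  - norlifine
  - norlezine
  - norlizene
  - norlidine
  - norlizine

Vemirar: start from *nurlidena.
  rule 1 (intervocalic lenition): nurlidena → nurlizena
  rule 2: no change — nurlizena
  rule 3 (pre-nasal raising): nurlizena → nurlizina
  rule 4 (vowel merger): nurlizina → nurlizine
  rule 5 (vowel merger): nurlizine → norlizine
  ⇒ Vemirar norlizine
Only 'norlizine' matches the regular Vemirar development of *nurlidena.

norlizine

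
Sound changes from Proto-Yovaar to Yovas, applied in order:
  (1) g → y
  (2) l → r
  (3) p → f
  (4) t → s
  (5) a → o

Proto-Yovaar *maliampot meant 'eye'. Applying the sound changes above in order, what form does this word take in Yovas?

moriomfos

Yovas: *maliampot > mariampot > mariamfot > mariamfos > moriomfos  (by unconditioned shift, unconditioned shift, unconditioned shift, vowel merger)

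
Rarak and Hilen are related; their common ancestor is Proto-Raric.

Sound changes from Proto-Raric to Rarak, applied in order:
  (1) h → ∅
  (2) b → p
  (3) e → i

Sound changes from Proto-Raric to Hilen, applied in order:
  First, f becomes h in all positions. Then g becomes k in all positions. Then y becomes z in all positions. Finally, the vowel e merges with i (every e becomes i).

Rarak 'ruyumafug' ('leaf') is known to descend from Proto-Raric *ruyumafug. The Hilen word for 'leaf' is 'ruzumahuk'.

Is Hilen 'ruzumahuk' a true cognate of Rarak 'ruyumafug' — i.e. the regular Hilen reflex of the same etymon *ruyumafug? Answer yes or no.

Derive the expected Hilen reflex of *ruyumafug:
Hilen: start from *ruyumafug.
  rule 1 (unconditioned shift): ruyumafug → ruyumahug
  rule 2 (unconditioned shift): ruyumahug → ruyumahuk
  rule 3 (unconditioned shift): ruyumahuk → ruzumahuk
  rule 4: no change — ruzumahuk
  ⇒ Hilen ruzumahuk
Hilen 'ruzumahuk' matches the regular reflex exactly, so the pair is cognate.

yes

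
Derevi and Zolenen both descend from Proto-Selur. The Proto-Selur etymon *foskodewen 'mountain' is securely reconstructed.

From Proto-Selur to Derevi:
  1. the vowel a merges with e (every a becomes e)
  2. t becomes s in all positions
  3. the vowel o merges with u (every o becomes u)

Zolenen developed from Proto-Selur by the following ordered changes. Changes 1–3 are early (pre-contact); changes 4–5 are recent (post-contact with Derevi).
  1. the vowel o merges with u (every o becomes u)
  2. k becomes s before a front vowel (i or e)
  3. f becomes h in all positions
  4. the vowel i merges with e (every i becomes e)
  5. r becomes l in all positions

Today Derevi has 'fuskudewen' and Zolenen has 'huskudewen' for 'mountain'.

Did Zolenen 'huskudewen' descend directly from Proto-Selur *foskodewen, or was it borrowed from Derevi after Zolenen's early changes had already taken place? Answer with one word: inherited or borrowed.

If inherited, *foskodewen would pass through all of Zolenen's changes:
Zolenen: start from *foskodewen.
  rule 1 (vowel merger): foskodewen → fuskudewen
  rule 2: no change — fuskudewen
  rule 3 (unconditioned shift): fuskudewen → huskudewen
  rule 4: no change — huskudewen
  rule 5: no change — huskudewen
  ⇒ Zolenen huskudewen
If borrowed from Derevi 'fuskudewen' after the early changes, it would undergo only the recent ones:
  rule 4 (vowel merger): no change (fuskudewen)
  rule 5 (unconditioned shift): no change (fuskudewen)
  ⇒ as a loan: fuskudewen
Zolenen 'huskudewen' matches the inherited outcome exactly, so it is an inherited cognate, not a loan.

inherited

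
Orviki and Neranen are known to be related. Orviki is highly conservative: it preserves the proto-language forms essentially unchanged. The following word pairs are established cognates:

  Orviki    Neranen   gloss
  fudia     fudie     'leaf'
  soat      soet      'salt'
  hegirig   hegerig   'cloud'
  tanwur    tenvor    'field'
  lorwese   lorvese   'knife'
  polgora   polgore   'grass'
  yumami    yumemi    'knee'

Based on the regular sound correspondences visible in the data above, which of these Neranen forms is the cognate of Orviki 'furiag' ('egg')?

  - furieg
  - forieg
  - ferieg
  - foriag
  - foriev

forieg

tanwur ~ tenvor — Orviki u corresponds to Neranen o after a consonant, before r.
soat ~ soet — Orviki a corresponds to Neranen e after a vowel, before a consonant other than r, m, n, p, b, f, v.
Applying these to Orviki 'furiag':
  furiag → foriag   (u→o after a consonant, before r)
  foriag → forieg   (a→e after a vowel, before a consonant other than r, m, n, p, b, f, v)
So the Neranen cognate is 'forieg'.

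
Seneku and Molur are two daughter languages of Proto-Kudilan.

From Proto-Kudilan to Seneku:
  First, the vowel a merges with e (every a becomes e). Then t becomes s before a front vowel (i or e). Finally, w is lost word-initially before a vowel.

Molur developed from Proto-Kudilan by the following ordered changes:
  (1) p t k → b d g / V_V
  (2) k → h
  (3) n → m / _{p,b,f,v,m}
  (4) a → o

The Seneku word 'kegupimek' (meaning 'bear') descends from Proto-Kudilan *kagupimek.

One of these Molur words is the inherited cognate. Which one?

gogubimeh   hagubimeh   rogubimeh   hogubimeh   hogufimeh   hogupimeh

hogubimeh

Molur: start from *kagupimek.
  rule 1 (intervocalic voicing): kagupimek → kagubimek
  rule 2 (unconditioned shift): kagubimek → hagubimeh
  rule 3: no change — hagubimeh
  rule 4 (vowel merger): hagubimeh → hogubimeh
  ⇒ Molur hogubimeh
Among the options, 'hogubimeh' alone shows every Molur change applied in order.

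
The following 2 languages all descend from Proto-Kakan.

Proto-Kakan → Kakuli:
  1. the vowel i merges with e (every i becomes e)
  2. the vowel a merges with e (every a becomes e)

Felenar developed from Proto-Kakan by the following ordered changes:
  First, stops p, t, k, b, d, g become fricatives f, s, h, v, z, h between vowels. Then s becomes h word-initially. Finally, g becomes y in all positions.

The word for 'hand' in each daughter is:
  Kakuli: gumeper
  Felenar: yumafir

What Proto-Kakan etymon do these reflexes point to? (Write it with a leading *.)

Position 5: Kakuli has p, Felenar has f. Kakuli preserves p here (none of its changes turn any other segment into p), so the proto-segment is *p.
Position 1: Kakuli has g, Felenar has y. Kakuli preserves g here (none of its changes turn any other segment into g), so the proto-segment is *g.
Verify the candidate proto-form against each daughter:
Kakuli: *gumapir
  gumapir → gumaper   [vowel merger]
  gumaper → gumeper   [vowel merger]
  giving Kakuli gumeper.
Felenar: start from *gumapir.
  rule 1 (intervocalic lenition): gumapir → gumafir
  rule 2: no change — gumafir
  rule 3 (unconditioned shift): gumafir → yumafir
  ⇒ Felenar yumafir
No other proto-form is consistent with every reflex, so the reconstruction is *gumapir.

*gumapir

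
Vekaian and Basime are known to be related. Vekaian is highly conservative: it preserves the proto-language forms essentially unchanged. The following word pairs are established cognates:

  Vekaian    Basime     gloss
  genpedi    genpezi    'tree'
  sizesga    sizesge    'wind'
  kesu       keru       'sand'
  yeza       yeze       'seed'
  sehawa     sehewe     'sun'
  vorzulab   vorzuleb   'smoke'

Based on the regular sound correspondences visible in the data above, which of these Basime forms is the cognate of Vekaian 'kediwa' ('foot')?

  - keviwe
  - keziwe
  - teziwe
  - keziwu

keziwe

genpedi ~ genpezi — Vekaian d corresponds to Basime z between vowels (before a front vowel).
sizesga ~ sizesge, yeza ~ yeze — Vekaian a corresponds to Basime e word-finally.
Applying these to Vekaian 'kediwa':
  kediwa → keziwa   (d→z between vowels (before a front vowel))
  keziwa → keziwe   (a→e word-finally)
So the Basime cognate is 'keziwe'.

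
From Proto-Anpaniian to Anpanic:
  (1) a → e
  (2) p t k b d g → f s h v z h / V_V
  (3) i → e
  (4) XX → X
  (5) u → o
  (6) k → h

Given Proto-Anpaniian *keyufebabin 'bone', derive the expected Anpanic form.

Anpanic: *keyufebabin
  keyufebabin → keyufebebin   [vowel merger]
  keyufebebin → keyufevevin   [intervocalic lenition]
  keyufevevin → keyufeveven   [vowel merger]
  keyufeveven (rule 4 does not apply)
  keyufeveven → keyofeveven   [vowel merger]
  keyofeveven → heyofeveven   [unconditioned shift]
  giving Anpanic heyofeveven.

heyofeveven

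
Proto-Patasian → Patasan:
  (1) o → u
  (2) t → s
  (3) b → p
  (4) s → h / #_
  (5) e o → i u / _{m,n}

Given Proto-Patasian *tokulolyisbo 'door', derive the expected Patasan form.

Patasan: *tokulolyisbo > tukululyisbu > sukululyisbu > sukululyispu > hukululyispu  (by vowel merger, unconditioned shift, unconditioned shift, debuccalisation)

hukululyispu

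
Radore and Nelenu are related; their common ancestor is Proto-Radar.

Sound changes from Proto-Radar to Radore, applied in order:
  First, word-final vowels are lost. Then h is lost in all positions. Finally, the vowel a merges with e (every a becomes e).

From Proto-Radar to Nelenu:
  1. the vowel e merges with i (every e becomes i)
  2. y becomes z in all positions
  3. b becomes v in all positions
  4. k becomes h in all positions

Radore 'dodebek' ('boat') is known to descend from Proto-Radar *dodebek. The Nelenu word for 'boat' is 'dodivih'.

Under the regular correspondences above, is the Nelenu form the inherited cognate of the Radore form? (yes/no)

yes

Derive the expected Nelenu reflex of *dodebek:
Nelenu: *dodebek
  dodebek → dodibik   [vowel merger]
  dodibik (rule 2 does not apply)
  dodibik → dodivik   [unconditioned shift]
  dodivik → dodivih   [unconditioned shift]
  giving Nelenu dodivih.
Nelenu 'dodivih' matches the regular reflex exactly, so the pair is cognate.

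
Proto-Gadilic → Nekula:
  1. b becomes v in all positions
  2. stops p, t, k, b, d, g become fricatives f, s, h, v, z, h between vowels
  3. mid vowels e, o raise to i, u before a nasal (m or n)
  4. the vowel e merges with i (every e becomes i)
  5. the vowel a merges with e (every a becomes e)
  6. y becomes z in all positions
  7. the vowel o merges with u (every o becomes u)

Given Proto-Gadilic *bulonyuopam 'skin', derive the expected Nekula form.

vulunzuufem

Nekula: start from *bulonyuopam.
  rule 1 (unconditioned shift): bulonyuopam → vulonyuopam
  rule 2 (intervocalic lenition): vulonyuopam → vulonyuofam
  rule 3 (pre-nasal raising): vulonyuofam → vulunyuofam
  rule 4: no change — vulunyuofam
  rule 5 (vowel merger): vulunyuofam → vulunyuofem
  rule 6 (unconditioned shift): vulunyuofem → vulunzuofem
  rule 7 (vowel merger): vulunzuofem → vulunzuufem
  ⇒ Nekula vulunzuufem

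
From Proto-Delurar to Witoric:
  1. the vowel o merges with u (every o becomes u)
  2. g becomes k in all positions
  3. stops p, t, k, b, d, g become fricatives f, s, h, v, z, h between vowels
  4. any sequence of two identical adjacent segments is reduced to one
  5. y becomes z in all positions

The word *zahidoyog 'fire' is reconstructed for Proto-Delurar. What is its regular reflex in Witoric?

zahizuzuk

Witoric: *zahidoyog > zahiduyug > zahiduyuk > zahizuyuk > zahizuzuk  (by vowel merger, unconditioned shift, intervocalic lenition, unconditioned shift)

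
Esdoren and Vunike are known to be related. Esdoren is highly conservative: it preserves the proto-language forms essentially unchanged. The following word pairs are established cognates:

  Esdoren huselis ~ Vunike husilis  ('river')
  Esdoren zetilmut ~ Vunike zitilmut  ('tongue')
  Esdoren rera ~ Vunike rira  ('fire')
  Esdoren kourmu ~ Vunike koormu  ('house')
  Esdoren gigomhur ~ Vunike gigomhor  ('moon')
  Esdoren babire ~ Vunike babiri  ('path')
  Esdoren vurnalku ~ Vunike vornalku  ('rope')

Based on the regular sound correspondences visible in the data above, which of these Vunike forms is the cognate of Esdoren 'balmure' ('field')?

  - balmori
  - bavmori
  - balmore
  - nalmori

gigomhur ~ gigomhor, vurnalku ~ vornalku — Esdoren u corresponds to Vunike o after a consonant, before r.
babire ~ babiri — Esdoren e corresponds to Vunike i word-finally.
Applying these to Esdoren 'balmure':
  balmure → balmore   (u→o after a consonant, before r)
  balmore → balmori   (e→i word-finally)
So the Vunike cognate is 'balmori'.

balmori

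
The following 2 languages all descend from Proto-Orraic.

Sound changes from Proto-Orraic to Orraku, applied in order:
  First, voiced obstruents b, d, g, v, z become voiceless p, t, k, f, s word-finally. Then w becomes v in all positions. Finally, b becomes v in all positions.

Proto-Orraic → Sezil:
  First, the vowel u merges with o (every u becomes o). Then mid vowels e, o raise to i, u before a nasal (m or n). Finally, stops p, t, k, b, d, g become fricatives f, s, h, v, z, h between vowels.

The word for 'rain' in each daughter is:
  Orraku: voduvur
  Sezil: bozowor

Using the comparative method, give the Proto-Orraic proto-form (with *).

*boduwur

Position 5: Orraku has v, Sezil has w. Sezil preserves w here (none of its changes turn any other segment into w), so the proto-segment is *w.
Position 6: Orraku has u, Sezil has o. Orraku preserves u here (none of its changes turn any other segment into u), so the proto-segment is *u.
Position 1: Orraku has v, Sezil has b. Sezil preserves b here (none of its changes turn any other segment into b), so the proto-segment is *b.
This points to *boduwur. Verify forward in each daughter:
Orraku: start from *boduwur.
  rule 1: no change — boduwur
  rule 2 (unconditioned shift): boduwur → boduvur
  rule 3 (unconditioned shift): boduvur → voduvur
  ⇒ Orraku voduvur
Sezil: start from *boduwur.
  rule 1 (vowel merger): boduwur → bodowor
  rule 2: no change — bodowor
  rule 3 (intervocalic lenition): bodowor → bozowor
  ⇒ Sezil bozowor
Only *boduwur yields all of Orraku voduvur, Sezil bozowor.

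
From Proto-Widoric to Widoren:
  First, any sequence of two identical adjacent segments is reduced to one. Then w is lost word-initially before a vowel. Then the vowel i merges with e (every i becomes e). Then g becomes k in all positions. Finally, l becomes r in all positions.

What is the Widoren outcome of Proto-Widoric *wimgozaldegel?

Widoren: *wimgozaldegel
  wimgozaldegel (rule 1 does not apply)
  wimgozaldegel → imgozaldegel   [glide loss]
  imgozaldegel → emgozaldegel   [vowel merger]
  emgozaldegel → emkozaldekel   [unconditioned shift]
  emkozaldekel → emkozardeker   [unconditioned shift]
  giving Widoren emkozardeker.

emkozardeker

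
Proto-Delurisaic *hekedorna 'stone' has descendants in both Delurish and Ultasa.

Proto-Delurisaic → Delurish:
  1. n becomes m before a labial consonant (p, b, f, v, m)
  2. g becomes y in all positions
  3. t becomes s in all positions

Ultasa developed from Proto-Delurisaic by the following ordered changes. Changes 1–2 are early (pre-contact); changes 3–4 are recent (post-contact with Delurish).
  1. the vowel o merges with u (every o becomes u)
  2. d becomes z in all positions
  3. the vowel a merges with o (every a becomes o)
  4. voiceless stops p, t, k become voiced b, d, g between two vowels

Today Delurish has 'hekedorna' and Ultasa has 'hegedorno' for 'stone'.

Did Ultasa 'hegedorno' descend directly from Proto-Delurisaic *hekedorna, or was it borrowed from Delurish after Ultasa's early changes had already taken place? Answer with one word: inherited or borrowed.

If inherited, *hekedorna would pass through all of Ultasa's changes:
Ultasa: start from *hekedorna.
  rule 1 (vowel merger): hekedorna → hekedurna
  rule 2 (unconditioned shift): hekedurna → hekezurna
  rule 3 (vowel merger): hekezurna → hekezurno
  rule 4 (intervocalic voicing): hekezurno → hegezurno
  ⇒ Ultasa hegezurno
If borrowed from Delurish 'hekedorna' after the early changes, it would undergo only the recent ones:
  rule 3 (vowel merger): hekedorna → hekedorno
  rule 4 (intervocalic voicing): hekedorno → hegedorno
  ⇒ as a loan: hegedorno
Ultasa 'hegedorno' matches the loan outcome 'hegedorno', not the inherited 'hegezurno' — it skipped the early Ultasa changes, so it was borrowed from Delurish.

borrowed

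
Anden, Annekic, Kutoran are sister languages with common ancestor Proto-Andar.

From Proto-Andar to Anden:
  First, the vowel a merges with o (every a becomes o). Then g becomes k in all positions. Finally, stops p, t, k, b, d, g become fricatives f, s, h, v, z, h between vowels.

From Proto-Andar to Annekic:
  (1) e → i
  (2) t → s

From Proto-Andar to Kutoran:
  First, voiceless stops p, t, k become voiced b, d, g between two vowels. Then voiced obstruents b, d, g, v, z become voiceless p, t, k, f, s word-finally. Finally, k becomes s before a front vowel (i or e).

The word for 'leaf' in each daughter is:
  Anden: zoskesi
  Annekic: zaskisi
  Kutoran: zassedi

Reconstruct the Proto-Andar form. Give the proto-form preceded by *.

Position 6: Anden has s, Annekic has s, Kutoran has d. Taking the neighbouring segments as reconstructed: Anden s could go back to *t or *s; Annekic s could go back to *t or *s; Kutoran d could go back to *t or *d — the one source consistent with every daughter is *t.
Position 5: Anden has e, Annekic has i, Kutoran has e. Anden preserves e here (none of its changes turn any other segment into e), so the proto-segment is *e.
This points to *zasketi. Verify forward in each daughter:
Anden: *zasketi > zosketi > zoskesi  (by vowel merger, intervocalic lenition)
Annekic: start from *zasketi.
  rule 1 (vowel merger): zasketi → zaskiti
  rule 2 (unconditioned shift): zaskiti → zaskisi
  ⇒ Annekic zaskisi
Kutoran: *zasketi > zaskedi > zassedi  (by intervocalic voicing, palatalisation)
No other proto-form is consistent with every reflex, so the reconstruction is *zasketi.

*zasketi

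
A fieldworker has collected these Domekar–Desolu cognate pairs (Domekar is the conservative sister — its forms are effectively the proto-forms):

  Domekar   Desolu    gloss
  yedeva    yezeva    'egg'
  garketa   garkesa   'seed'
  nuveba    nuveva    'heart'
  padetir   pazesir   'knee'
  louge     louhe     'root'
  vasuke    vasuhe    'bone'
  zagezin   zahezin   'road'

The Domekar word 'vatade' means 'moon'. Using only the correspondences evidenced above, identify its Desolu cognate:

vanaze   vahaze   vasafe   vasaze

vasaze

garketa ~ garkesa — Domekar t corresponds to Desolu s between vowels (before a back vowel).
yedeva ~ yezeva, padetir ~ pazesir — Domekar d corresponds to Desolu z between vowels (before a front vowel).
Applying these to Domekar 'vatade':
  vatade → vasade   (t→s between vowels (before a back vowel))
  vasade → vasaze   (d→z between vowels (before a front vowel))
So the Desolu cognate is 'vasaze'.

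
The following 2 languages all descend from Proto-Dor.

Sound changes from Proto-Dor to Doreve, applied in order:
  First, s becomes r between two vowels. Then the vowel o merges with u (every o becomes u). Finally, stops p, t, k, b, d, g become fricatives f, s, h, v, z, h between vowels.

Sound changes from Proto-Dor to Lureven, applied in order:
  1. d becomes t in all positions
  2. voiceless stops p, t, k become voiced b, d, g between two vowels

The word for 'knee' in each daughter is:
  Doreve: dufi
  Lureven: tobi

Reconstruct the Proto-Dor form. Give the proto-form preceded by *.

*dopi

Position 1: Doreve has d, Lureven has t. Doreve preserves d here (none of its changes turn any other segment into d), so the proto-segment is *d.
Position 2: Doreve has u, Lureven has o. Lureven preserves o here (none of its changes turn any other segment into o), so the proto-segment is *o.
Position 3: Doreve has f, Lureven has b. Taking the neighbouring segments as reconstructed: Doreve f could go back to *p or *f; Lureven b could go back to *p or *b — the one source consistent with every daughter is *p.
Verify the candidate proto-form against each daughter:
Doreve: *dopi > dupi > dufi  (by vowel merger, intervocalic lenition)
Lureven: start from *dopi.
  rule 1 (unconditioned shift): dopi → topi
  rule 2 (intervocalic voicing): topi → tobi
  ⇒ Lureven tobi
No other proto-form is consistent with every reflex, so the reconstruction is *dopi.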